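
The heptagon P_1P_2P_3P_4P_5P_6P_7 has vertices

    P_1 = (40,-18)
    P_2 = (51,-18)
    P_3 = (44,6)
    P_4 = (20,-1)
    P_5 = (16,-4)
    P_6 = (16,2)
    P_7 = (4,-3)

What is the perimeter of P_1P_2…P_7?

124

|P_1P_2| = √((11)² + (0)²) = √121 = 11
|P_2P_3| = √((-7)² + (24)²) = √625 = 25
|P_3P_4| = √((-24)² + (-7)²) = √625 = 25
|P_4P_5| = √((-4)² + (-3)²) = √25 = 5
|P_5P_6| = √((0)² + (6)²) = √36 = 6
|P_6P_7| = √((-12)² + (-5)²) = √169 = 13
|P_7P_1| = √((36)² + (-15)²) = √1521 = 39
Perimeter = 11 + 25 + 25 + 5 + 6 + 13 + 39 = 124.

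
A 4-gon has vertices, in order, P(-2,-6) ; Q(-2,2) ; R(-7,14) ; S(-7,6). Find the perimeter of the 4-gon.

42

|PQ| = √((0)² + (8)²) = √64 = 8
|QR| = √((-5)² + (12)²) = √169 = 13
|RS| = √((0)² + (-8)²) = √64 = 8
|SP| = √((5)² + (-12)²) = √169 = 13
Perimeter = 8 + 13 + 8 + 13 = 42.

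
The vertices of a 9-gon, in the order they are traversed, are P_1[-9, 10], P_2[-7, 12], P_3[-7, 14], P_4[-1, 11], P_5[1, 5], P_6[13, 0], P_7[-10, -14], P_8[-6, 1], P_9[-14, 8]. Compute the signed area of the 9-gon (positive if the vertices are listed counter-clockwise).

-287

Apply the shoelace formula: 2A = Σ (x_i·y_{i+1} − x_{i+1}·y_i), indices taken mod 9.
Σ = (-38) + (-14) + (-63) + (-16) + (-65) + (-182) + (-94) + (-34) + (-68) = -574
Signed area = Σ/2 = -287 (negative ⇒ clockwise traversal).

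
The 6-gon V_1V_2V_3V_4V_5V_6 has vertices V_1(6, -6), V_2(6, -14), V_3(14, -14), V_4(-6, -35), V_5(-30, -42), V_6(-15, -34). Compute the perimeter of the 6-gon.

|V_1V_2| = √((0)² + (-8)²) = √64 = 8
|V_2V_3| = √((8)² + (0)²) = √64 = 8
|V_3V_4| = √((-20)² + (-21)²) = √841 = 29
|V_4V_5| = √((-24)² + (-7)²) = √625 = 25
|V_5V_6| = √((15)² + (8)²) = √289 = 17
|V_6V_1| = √((21)² + (28)²) = √1225 = 35
Perimeter = 8 + 8 + 29 + 25 + 17 + 35 = 122.

122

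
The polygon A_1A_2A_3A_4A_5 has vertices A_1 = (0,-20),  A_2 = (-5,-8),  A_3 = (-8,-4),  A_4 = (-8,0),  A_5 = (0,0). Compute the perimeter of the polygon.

50

|A_1A_2| = √((-5)² + (12)²) = √169 = 13
|A_2A_3| = √((-3)² + (4)²) = √25 = 5
|A_3A_4| = √((0)² + (4)²) = √16 = 4
|A_4A_5| = √((8)² + (0)²) = √64 = 8
|A_5A_1| = √((0)² + (-20)²) = √400 = 20
Perimeter = 13 + 5 + 4 + 8 + 20 = 50.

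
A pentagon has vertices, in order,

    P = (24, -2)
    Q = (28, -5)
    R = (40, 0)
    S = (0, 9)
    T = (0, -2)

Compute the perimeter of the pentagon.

94

|PQ| = √((4)² + (-3)²) = √25 = 5
|QR| = √((12)² + (5)²) = √169 = 13
|RS| = √((-40)² + (9)²) = √1681 = 41
|ST| = √((0)² + (-11)²) = √121 = 11
|TP| = √((24)² + (0)²) = √576 = 24
Perimeter = 5 + 13 + 41 + 11 + 24 = 94.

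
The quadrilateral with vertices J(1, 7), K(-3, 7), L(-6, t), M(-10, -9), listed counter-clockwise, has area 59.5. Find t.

8

Write out the shoelace sum; only the two edges meeting at L involve t:
2·Area = [((-3)·t − (-6)·7) + ((-6)·(-9) − (-10)·t)] + -33
       = 7·t + 63 = 119
⇒ t = 8.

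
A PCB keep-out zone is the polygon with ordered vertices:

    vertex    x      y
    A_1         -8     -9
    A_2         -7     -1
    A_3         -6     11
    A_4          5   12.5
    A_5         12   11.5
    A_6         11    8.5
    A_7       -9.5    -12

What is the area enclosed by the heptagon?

Σ = (-55) + (-83) + (-130) + (-92.5) + (-24.5) + (-51.25) + (-10.5) = -446.75
Area = |Σ|/2 = 223.375.

223.375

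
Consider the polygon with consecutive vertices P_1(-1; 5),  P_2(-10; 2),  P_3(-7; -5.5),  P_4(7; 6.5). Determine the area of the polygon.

Apply the shoelace (surveyor's) formula: 2A = Σ (x_i·y_{i+1} − x_{i+1}·y_i), indices taken mod 4.
Σ = (48) + (69) + (-7) + (41.5) = 151.5
Area = |Σ|/2 = 75.75.

75.75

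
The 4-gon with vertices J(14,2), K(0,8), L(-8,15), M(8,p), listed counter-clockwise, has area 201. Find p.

-15

Write out the shoelace sum; only the two edges meeting at M involve p:
2·Area = [((-8)·p − 8·15) + (8·2 − 14·p)] + 176
       = -22·p + 72 = 402
⇒ p = -15.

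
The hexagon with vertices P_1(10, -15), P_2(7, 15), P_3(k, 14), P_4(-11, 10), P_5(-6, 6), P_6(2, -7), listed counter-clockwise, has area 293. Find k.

-3

Write out the shoelace sum; only the two edges meeting at P_3 involve k:
2·Area = [(7·14 − k·15) + (k·10 − (-11)·14)] + 319
       = -5·k + 571 = 586
⇒ k = -3.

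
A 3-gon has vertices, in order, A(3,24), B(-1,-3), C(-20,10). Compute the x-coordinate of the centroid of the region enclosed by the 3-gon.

-6

Apply the shoelace formula. First the cross-terms c_i = x_i·y_{i+1} − x_{i+1}·y_i:
  15, -70, -510  ⇒  2A = -565, A = -282.5.
Then Σ (x_i + x_{i+1})·c_i = 10170, so x̄ = 10170 / (6·(-282.5)) = -6.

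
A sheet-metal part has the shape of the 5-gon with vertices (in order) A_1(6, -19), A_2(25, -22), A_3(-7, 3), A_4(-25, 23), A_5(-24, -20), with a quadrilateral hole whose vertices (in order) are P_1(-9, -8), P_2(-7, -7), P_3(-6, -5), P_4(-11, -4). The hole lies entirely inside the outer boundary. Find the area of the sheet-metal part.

Outer boundary:
Apply the shoelace formula: 2A = Σ (x_i·y_{i+1} − x_{i+1}·y_i), indices taken mod 5.
Σ = (343) + (-79) + (-86) + (1052) + (576) = 1806
Area = |Σ|/2 = 903.
Hole:
Apply Gauss's area formula: 2A = Σ (x_i·y_{i+1} − x_{i+1}·y_i), indices taken mod 4.
Σ = (7) + (-7) + (-31) + (52) = 21
Area = |Σ|/2 = 10.5.
Net area = 903 − 10.5 = 892.5.

892.5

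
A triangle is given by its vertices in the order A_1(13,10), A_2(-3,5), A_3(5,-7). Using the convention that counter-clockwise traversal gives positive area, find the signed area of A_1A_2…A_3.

Apply the shoelace formula: 2A = Σ (x_i·y_{i+1} − x_{i+1}·y_i), indices taken mod 3.
Σ = (95) + (-4) + (141) = 232
Signed area = Σ/2 = 116 (positive ⇒ counter-clockwise traversal).

116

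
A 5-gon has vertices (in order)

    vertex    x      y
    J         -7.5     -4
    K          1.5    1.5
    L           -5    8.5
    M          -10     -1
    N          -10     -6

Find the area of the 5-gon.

Σ = (-5.25) + (20.25) + (90) + (50) + (-5) = 150
Area = |Σ|/2 = 75.

75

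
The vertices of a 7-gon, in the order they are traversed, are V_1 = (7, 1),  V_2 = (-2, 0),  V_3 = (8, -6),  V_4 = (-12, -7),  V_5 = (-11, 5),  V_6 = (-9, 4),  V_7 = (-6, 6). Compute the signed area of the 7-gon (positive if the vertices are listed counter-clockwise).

-164

Apply the shoelace (surveyor's) formula: 2A = Σ (x_i·y_{i+1} − x_{i+1}·y_i), indices taken mod 7.
Σ = (2) + (12) + (-128) + (-137) + (1) + (-30) + (-48) = -328
Signed area = Σ/2 = -164 (negative ⇒ clockwise traversal).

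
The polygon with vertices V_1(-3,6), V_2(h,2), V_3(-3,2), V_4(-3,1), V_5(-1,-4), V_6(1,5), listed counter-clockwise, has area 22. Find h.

Write out the shoelace sum; only the two edges meeting at V_2 involve h:
2·Area = [((-3)·2 − h·6) + (h·2 − (-3)·2)] + 36
       = -4·h + 36 = 44
⇒ h = -2.

-2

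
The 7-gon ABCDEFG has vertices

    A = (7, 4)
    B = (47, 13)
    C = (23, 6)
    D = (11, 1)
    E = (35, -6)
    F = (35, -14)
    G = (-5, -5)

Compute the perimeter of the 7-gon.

168

|AB| = √((40)² + (9)²) = √1681 = 41
|BC| = √((-24)² + (-7)²) = √625 = 25
|CD| = √((-12)² + (-5)²) = √169 = 13
|DE| = √((24)² + (-7)²) = √625 = 25
|EF| = √((0)² + (-8)²) = √64 = 8
|FG| = √((-40)² + (9)²) = √1681 = 41
|GA| = √((12)² + (9)²) = √225 = 15
Perimeter = 41 + 25 + 13 + 25 + 8 + 41 + 15 = 168.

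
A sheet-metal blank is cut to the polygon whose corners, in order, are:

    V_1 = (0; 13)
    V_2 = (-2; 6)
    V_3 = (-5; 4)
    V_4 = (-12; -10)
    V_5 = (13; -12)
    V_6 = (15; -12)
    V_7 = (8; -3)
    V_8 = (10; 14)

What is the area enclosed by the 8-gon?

383.5

Apply the shoelace formula: 2A = Σ (x_i·y_{i+1} − x_{i+1}·y_i), indices taken mod 8.
Σ = (26) + (22) + (98) + (274) + (24) + (51) + (142) + (130) = 767
Area = |Σ|/2 = 383.5.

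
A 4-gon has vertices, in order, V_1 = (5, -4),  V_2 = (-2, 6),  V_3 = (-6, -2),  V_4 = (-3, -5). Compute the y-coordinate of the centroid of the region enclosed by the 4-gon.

Apply the shoelace formula. First the cross-terms c_i = x_i·y_{i+1} − x_{i+1}·y_i:
  22, 40, 24, 37  ⇒  2A = 123, A = 61.5.
Then Σ (y_i + y_{i+1})·c_i = -297, so ȳ = -297 / (6·61.5) = -33/41.

-33/41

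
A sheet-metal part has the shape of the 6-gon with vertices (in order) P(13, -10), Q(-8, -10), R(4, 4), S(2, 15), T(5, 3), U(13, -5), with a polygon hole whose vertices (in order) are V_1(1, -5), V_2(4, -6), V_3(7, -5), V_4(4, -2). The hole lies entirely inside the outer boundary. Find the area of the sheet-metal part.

Outer boundary:
Apply Gauss's area formula: 2A = Σ (x_i·y_{i+1} − x_{i+1}·y_i), indices taken mod 6.
Cross-terms: -210, 8, 52, -69, -64, -65  ⇒  Σ = -348
Area = |Σ|/2 = 174.
Hole:
Apply the surveyor's formula: 2A = Σ (x_i·y_{i+1} − x_{i+1}·y_i), indices taken mod 4.
Cross-terms: 14, 22, 6, -18  ⇒  Σ = 24
Area = |Σ|/2 = 12.
Net area = 174 − 12 = 162.

162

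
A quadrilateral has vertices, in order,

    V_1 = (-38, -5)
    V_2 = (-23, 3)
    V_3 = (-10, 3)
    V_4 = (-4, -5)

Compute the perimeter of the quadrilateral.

|V_1V_2| = √((15)² + (8)²) = √289 = 17
|V_2V_3| = √((13)² + (0)²) = √169 = 13
|V_3V_4| = √((6)² + (-8)²) = √100 = 10
|V_4V_1| = √((-34)² + (0)²) = √1156 = 34
Perimeter = 17 + 13 + 10 + 34 = 74.

74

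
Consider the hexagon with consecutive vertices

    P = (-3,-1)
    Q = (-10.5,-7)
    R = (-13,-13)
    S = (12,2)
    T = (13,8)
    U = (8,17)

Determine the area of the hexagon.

228

Apply Gauss's area formula: 2A = Σ (x_i·y_{i+1} − x_{i+1}·y_i), indices taken mod 6.
P→Q: (-3)(-7) − (-10.5)(-1) = 10.5
Q→R: (-10.5)(-13) − (-13)(-7) = 45.5
R→S: (-13)(2) − (12)(-13) = 130
S→T: (12)(8) − (13)(2) = 70
T→U: (13)(17) − (8)(8) = 157
U→P: (8)(-1) − (-3)(17) = 43
Σ = 456
Area = |Σ|/2 = 228.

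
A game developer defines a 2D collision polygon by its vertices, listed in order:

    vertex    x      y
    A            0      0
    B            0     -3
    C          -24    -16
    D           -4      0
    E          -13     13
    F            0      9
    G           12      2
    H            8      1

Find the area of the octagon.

208.5

Apply the shoelace (surveyor's) formula: 2A = Σ (x_i·y_{i+1} − x_{i+1}·y_i), indices taken mod 8.
Cross-terms: 0, -72, -64, -52, -117, -108, -4, 0  ⇒  Σ = -417
Area = |Σ|/2 = 208.5.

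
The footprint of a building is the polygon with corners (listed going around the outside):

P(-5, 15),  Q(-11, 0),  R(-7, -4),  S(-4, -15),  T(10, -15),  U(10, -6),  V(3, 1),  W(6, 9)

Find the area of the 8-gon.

Apply Gauss's area formula: 2A = Σ (x_i·y_{i+1} − x_{i+1}·y_i), indices taken mod 8.
Σ = (165) + (44) + (89) + (210) + (90) + (28) + (21) + (135) = 782
Area = |Σ|/2 = 391.

391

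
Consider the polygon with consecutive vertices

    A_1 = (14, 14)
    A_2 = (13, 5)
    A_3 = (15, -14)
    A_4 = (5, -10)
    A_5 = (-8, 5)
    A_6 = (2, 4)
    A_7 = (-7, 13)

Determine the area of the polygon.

Apply Gauss's area formula: 2A = Σ (x_i·y_{i+1} − x_{i+1}·y_i), indices taken mod 7.
A_1→A_2: (14)(5) − (13)(14) = -112
A_2→A_3: (13)(-14) − (15)(5) = -257
A_3→A_4: (15)(-10) − (5)(-14) = -80
A_4→A_5: (5)(5) − (-8)(-10) = -55
A_5→A_6: (-8)(4) − (2)(5) = -42
A_6→A_7: (2)(13) − (-7)(4) = 54
A_7→A_1: (-7)(14) − (14)(13) = -280
Σ = -772
Area = |Σ|/2 = 386.

386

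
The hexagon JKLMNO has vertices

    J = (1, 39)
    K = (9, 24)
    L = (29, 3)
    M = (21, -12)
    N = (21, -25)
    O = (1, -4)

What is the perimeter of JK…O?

|JK| = √((8)² + (-15)²) = √289 = 17
|KL| = √((20)² + (-21)²) = √841 = 29
|LM| = √((-8)² + (-15)²) = √289 = 17
|MN| = √((0)² + (-13)²) = √169 = 13
|NO| = √((-20)² + (21)²) = √841 = 29
|OJ| = √((0)² + (43)²) = √1849 = 43
Perimeter = 17 + 29 + 17 + 13 + 29 + 43 = 148.

148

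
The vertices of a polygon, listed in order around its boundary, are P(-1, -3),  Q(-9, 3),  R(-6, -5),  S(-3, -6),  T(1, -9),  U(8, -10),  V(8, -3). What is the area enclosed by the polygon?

89

Apply Gauss's area formula: 2A = Σ (x_i·y_{i+1} − x_{i+1}·y_i), indices taken mod 7.
Σ = (-30) + (63) + (21) + (33) + (62) + (56) + (-27) = 178
Area = |Σ|/2 = 89.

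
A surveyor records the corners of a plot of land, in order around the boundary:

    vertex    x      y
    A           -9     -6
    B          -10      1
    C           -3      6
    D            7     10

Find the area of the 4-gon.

75

Σ = (-69) + (-57) + (-72) + (48) = -150
Area = |Σ|/2 = 75.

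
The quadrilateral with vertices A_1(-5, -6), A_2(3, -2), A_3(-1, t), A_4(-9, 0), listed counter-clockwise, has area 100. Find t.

The doubled signed area Σ (x_i y_{i+1} − x_{i+1} y_i) is linear in t.
With t=0 it equals 80; the coefficient of t is 12 (from the two edges through A_3).
So 12·t + 80 = 2·100 = 200 ⇒ t = 10.

10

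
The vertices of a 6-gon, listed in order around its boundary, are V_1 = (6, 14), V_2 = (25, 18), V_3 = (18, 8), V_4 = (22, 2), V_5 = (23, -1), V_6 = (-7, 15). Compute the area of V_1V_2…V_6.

212

Apply Gauss's area formula: 2A = Σ (x_i·y_{i+1} − x_{i+1}·y_i), indices taken mod 6.
Σ = (-242) + (-124) + (-140) + (-68) + (338) + (-188) = -424
Area = |Σ|/2 = 212.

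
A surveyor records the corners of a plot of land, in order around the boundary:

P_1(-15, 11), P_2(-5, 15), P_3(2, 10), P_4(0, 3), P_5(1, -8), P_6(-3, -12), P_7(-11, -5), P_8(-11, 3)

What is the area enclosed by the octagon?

282

Σ = (-170) + (-80) + (6) + (-3) + (-36) + (-117) + (-88) + (-76) = -564
Area = |Σ|/2 = 282.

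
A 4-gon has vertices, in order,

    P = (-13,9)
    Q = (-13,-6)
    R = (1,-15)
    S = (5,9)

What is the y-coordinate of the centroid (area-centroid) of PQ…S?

-68/107

Apply Gauss's area formula. First the cross-terms c_i = x_i·y_{i+1} − x_{i+1}·y_i:
  195, 201, 84, 162  ⇒  2A = 642, A = 321.
Then Σ (y_i + y_{i+1})·c_i = -1224, so ȳ = -1224 / (6·321) = -68/107.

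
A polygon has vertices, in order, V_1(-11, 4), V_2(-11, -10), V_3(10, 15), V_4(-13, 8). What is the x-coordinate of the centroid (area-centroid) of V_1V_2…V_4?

-1253/300

Apply the shoelace (surveyor's) formula. First the cross-terms c_i = x_i·y_{i+1} − x_{i+1}·y_i:
  154, -65, 275, 36  ⇒  2A = 400, A = 200.
Then Σ (x_i + x_{i+1})·c_i = -5012, so x̄ = -5012 / (6·200) = -1253/300.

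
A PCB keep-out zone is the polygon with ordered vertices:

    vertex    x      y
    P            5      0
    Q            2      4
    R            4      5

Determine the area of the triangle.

Apply the shoelace (surveyor's) formula: 2A = Σ (x_i·y_{i+1} − x_{i+1}·y_i), indices taken mod 3.
Σ = (20) + (-6) + (-25) = -11
Area = |Σ|/2 = 5.5.

5.5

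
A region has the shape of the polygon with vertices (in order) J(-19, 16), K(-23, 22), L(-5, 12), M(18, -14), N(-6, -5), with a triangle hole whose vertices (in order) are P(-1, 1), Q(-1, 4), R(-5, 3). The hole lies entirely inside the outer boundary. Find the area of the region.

357.5

Outer boundary:
Cross-terms: -50, -166, -146, -174, -191  ⇒  Σ = -727
Area = |Σ|/2 = 363.5.
Hole:
Σ = (-3) + (17) + (-2) = 12
Area = |Σ|/2 = 6.
Net area = 363.5 − 6 = 357.5.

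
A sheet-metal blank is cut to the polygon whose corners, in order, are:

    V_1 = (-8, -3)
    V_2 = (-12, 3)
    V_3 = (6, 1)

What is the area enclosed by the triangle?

50

V_1→V_2: (-8)(3) − (-12)(-3) = -60
V_2→V_3: (-12)(1) − (6)(3) = -30
V_3→V_1: (6)(-3) − (-8)(1) = -10
Σ = -100
Area = |Σ|/2 = 50.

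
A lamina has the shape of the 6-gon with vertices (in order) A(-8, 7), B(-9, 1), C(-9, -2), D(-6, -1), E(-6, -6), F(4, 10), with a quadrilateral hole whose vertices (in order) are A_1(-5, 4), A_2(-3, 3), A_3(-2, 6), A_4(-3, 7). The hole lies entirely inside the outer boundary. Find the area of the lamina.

Outer boundary:
Apply the surveyor's formula: 2A = Σ (x_i·y_{i+1} − x_{i+1}·y_i), indices taken mod 6.
Cross-terms: 55, 27, -3, 30, -36, 108  ⇒  Σ = 181
Area = |Σ|/2 = 90.5.
Hole:
A_1→A_2: (-5)(3) − (-3)(4) = -3
A_2→A_3: (-3)(6) − (-2)(3) = -12
A_3→A_4: (-2)(7) − (-3)(6) = 4
A_4→A_1: (-3)(4) − (-5)(7) = 23
Σ = 12
Area = |Σ|/2 = 6.
Net area = 90.5 − 6 = 84.5.

84.5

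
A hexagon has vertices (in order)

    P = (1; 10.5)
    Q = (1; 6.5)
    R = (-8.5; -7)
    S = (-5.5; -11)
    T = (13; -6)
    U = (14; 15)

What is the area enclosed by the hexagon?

343.125

P→Q: (1)(6.5) − (1)(10.5) = -4
Q→R: (1)(-7) − (-8.5)(6.5) = 48.25
R→S: (-8.5)(-11) − (-5.5)(-7) = 55
S→T: (-5.5)(-6) − (13)(-11) = 176
T→U: (13)(15) − (14)(-6) = 279
U→P: (14)(10.5) − (1)(15) = 132
Σ = 686.25
Area = |Σ|/2 = 343.125.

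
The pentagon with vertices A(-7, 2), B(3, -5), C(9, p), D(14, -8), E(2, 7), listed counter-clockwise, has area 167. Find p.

-15

Write out the shoelace sum; only the two edges meeting at C involve p:
2·Area = [(3·p − 9·(-5)) + (9·(-8) − 14·p)] + 196
       = -11·p + 169 = 334
⇒ p = -15.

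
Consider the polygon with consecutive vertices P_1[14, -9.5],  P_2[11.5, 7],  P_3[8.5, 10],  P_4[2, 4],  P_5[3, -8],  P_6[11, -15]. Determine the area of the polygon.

Apply Gauss's area formula: 2A = Σ (x_i·y_{i+1} − x_{i+1}·y_i), indices taken mod 6.
Cross-terms: 207.25, 55.5, 14, -28, 43, 105.5  ⇒  Σ = 397.25
Area = |Σ|/2 = 198.625.

198.625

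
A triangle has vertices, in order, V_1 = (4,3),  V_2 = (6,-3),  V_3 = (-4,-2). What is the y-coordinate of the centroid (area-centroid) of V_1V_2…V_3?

Apply the surveyor's formula. First the cross-terms c_i = x_i·y_{i+1} − x_{i+1}·y_i:
  -30, -24, -4  ⇒  2A = -58, A = -29.
Then Σ (y_i + y_{i+1})·c_i = 116, so ȳ = 116 / (6·(-29)) = -2/3.

-2/3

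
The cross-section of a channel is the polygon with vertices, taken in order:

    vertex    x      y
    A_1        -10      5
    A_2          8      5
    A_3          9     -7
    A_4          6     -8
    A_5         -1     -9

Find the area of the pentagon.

Cross-terms: -90, -101, -30, -62, -95  ⇒  Σ = -378
Area = |Σ|/2 = 189.

189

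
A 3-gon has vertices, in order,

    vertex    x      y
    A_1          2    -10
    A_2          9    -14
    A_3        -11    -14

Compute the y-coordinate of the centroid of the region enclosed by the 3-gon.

-38/3

Apply the surveyor's formula. First the cross-terms c_i = x_i·y_{i+1} − x_{i+1}·y_i:
  62, -280, 138  ⇒  2A = -80, A = -40.
Then Σ (y_i + y_{i+1})·c_i = 3040, so ȳ = 3040 / (6·(-40)) = -38/3.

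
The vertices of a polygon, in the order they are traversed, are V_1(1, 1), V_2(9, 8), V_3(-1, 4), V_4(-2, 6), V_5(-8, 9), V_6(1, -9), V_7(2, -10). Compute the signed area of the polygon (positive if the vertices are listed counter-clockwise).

79

Σ = (-1) + (44) + (2) + (30) + (63) + (8) + (12) = 158
Signed area = Σ/2 = 79 (positive ⇒ counter-clockwise traversal).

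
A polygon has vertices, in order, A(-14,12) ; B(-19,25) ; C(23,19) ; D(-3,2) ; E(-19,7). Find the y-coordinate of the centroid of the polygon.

3821/267

Apply the surveyor's formula. First the cross-terms c_i = x_i·y_{i+1} − x_{i+1}·y_i:
  -122, -936, 103, 17, -130  ⇒  2A = -1068, A = -534.
Then Σ (y_i + y_{i+1})·c_i = -45852, so ȳ = -45852 / (6·(-534)) = 3821/267.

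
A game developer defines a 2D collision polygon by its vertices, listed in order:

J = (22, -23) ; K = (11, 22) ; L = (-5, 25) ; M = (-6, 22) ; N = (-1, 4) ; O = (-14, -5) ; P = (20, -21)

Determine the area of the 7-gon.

808.5

Cross-terms: 737, 385, 40, -2, 61, 394, 2  ⇒  Σ = 1617
Area = |Σ|/2 = 808.5.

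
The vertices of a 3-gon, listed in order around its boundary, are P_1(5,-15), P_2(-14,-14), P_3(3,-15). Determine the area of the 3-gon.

Apply Gauss's area formula: 2A = Σ (x_i·y_{i+1} − x_{i+1}·y_i), indices taken mod 3.
P_1→P_2: (5)(-14) − (-14)(-15) = -280
P_2→P_3: (-14)(-15) − (3)(-14) = 252
P_3→P_1: (3)(-15) − (5)(-15) = 30
Σ = 2
Area = |Σ|/2 = 1.

1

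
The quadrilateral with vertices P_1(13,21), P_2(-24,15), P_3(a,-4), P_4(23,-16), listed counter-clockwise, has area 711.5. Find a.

5

Write out the shoelace sum; only the two edges meeting at P_3 involve a:
2·Area = [((-24)·(-4) − a·15) + (a·(-16) − 23·(-4))] + 1390
       = -31·a + 1578 = 1423
⇒ a = 5.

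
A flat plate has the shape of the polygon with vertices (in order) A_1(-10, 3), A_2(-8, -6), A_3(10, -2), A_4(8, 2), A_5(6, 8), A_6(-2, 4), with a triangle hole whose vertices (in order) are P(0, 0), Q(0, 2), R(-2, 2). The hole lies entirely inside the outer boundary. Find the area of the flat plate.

159

Outer boundary:
Σ = (84) + (76) + (36) + (52) + (40) + (34) = 322
Area = |Σ|/2 = 161.
Hole:
Apply the shoelace formula: 2A = Σ (x_i·y_{i+1} − x_{i+1}·y_i), indices taken mod 3.
Σ = (0) + (4) + (0) = 4
Area = |Σ|/2 = 2.
Net area = 161 − 2 = 159.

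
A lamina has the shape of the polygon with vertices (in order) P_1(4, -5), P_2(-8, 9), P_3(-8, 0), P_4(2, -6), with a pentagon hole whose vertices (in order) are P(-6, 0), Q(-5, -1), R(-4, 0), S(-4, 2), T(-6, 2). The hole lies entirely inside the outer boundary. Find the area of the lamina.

Outer boundary:
Σ = (-4) + (72) + (48) + (14) = 130
Area = |Σ|/2 = 65.
Hole:
Apply the shoelace (surveyor's) formula: 2A = Σ (x_i·y_{i+1} − x_{i+1}·y_i), indices taken mod 5.
P→Q: (-6)(-1) − (-5)(0) = 6
Q→R: (-5)(0) − (-4)(-1) = -4
R→S: (-4)(2) − (-4)(0) = -8
S→T: (-4)(2) − (-6)(2) = 4
T→P: (-6)(0) − (-6)(2) = 12
Σ = 10
Area = |Σ|/2 = 5.
Net area = 65 − 5 = 60.

60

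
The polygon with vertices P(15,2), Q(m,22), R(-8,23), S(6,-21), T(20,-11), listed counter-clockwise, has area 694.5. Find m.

The doubled signed area Σ (x_i y_{i+1} − x_{i+1} y_i) is linear in m.
With m=0 it equals 1095; the coefficient of m is 21 (from the two edges through Q).
So 21·m + 1095 = 2·694.5 = 1389 ⇒ m = 14.

14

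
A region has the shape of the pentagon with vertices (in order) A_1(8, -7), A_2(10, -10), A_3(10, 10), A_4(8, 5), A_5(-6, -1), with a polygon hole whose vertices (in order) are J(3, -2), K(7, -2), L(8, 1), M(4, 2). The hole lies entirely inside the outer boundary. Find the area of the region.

101.5

Outer boundary:
Apply the shoelace formula: 2A = Σ (x_i·y_{i+1} − x_{i+1}·y_i), indices taken mod 5.
Σ = (-10) + (200) + (-30) + (22) + (50) = 232
Area = |Σ|/2 = 116.
Hole:
Apply Gauss's area formula: 2A = Σ (x_i·y_{i+1} − x_{i+1}·y_i), indices taken mod 4.
J→K: (3)(-2) − (7)(-2) = 8
K→L: (7)(1) − (8)(-2) = 23
L→M: (8)(2) − (4)(1) = 12
M→J: (4)(-2) − (3)(2) = -14
Σ = 29
Area = |Σ|/2 = 14.5.
Net area = 116 − 14.5 = 101.5.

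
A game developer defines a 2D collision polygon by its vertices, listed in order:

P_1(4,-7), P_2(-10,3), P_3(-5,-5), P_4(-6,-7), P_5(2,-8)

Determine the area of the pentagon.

46

Apply the surveyor's formula: 2A = Σ (x_i·y_{i+1} − x_{i+1}·y_i), indices taken mod 5.
Σ = (-58) + (65) + (5) + (62) + (18) = 92
Area = |Σ|/2 = 46.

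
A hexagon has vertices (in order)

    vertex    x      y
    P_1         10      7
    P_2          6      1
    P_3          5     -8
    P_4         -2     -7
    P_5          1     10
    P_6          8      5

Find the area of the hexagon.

109

Apply Gauss's area formula: 2A = Σ (x_i·y_{i+1} − x_{i+1}·y_i), indices taken mod 6.
Σ = (-32) + (-53) + (-51) + (-13) + (-75) + (6) = -218
Area = |Σ|/2 = 109.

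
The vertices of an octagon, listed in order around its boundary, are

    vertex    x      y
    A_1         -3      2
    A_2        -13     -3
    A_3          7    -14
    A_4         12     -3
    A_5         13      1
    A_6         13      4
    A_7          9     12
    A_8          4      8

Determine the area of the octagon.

Apply the shoelace (surveyor's) formula: 2A = Σ (x_i·y_{i+1} − x_{i+1}·y_i), indices taken mod 8.
Σ = (35) + (203) + (147) + (51) + (39) + (120) + (24) + (32) = 651
Area = |Σ|/2 = 325.5.

325.5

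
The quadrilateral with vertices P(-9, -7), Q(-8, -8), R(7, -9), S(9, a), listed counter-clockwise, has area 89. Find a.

1

Write out the shoelace sum; only the two edges meeting at S involve a:
2·Area = [(7·a − 9·(-9)) + (9·(-7) − (-9)·a)] + 144
       = 16·a + 162 = 178
⇒ a = 1.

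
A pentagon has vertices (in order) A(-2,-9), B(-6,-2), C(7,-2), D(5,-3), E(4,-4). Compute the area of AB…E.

Apply Gauss's area formula: 2A = Σ (x_i·y_{i+1} − x_{i+1}·y_i), indices taken mod 5.
A→B: (-2)(-2) − (-6)(-9) = -50
B→C: (-6)(-2) − (7)(-2) = 26
C→D: (7)(-3) − (5)(-2) = -11
D→E: (5)(-4) − (4)(-3) = -8
E→A: (4)(-9) − (-2)(-4) = -44
Σ = -87
Area = |Σ|/2 = 43.5.

43.5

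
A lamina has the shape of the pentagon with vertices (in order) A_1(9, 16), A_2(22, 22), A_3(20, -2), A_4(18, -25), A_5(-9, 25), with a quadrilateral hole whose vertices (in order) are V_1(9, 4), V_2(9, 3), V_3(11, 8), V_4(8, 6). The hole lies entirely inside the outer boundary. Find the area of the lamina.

Outer boundary:
Apply the shoelace (surveyor's) formula: 2A = Σ (x_i·y_{i+1} − x_{i+1}·y_i), indices taken mod 5.
Σ = (-154) + (-484) + (-464) + (225) + (-369) = -1246
Area = |Σ|/2 = 623.
Hole:
Apply the shoelace formula: 2A = Σ (x_i·y_{i+1} − x_{i+1}·y_i), indices taken mod 4.
Σ = (-9) + (39) + (2) + (-22) = 10
Area = |Σ|/2 = 5.
Net area = 623 − 5 = 618.

618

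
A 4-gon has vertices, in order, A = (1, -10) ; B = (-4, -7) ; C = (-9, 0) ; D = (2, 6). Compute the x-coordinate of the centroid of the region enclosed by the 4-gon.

-42/19

Apply the shoelace formula. First the cross-terms c_i = x_i·y_{i+1} − x_{i+1}·y_i:
  -47, -63, -54, -26  ⇒  2A = -190, A = -95.
Then Σ (x_i + x_{i+1})·c_i = 1260, so x̄ = 1260 / (6·(-95)) = -42/19.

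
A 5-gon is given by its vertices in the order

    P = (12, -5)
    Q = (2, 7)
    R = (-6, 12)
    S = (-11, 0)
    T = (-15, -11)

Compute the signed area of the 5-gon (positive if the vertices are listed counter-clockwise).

P→Q: (12)(7) − (2)(-5) = 94
Q→R: (2)(12) − (-6)(7) = 66
R→S: (-6)(0) − (-11)(12) = 132
S→T: (-11)(-11) − (-15)(0) = 121
T→P: (-15)(-5) − (12)(-11) = 207
Σ = 620
Signed area = Σ/2 = 310 (positive ⇒ counter-clockwise traversal).

310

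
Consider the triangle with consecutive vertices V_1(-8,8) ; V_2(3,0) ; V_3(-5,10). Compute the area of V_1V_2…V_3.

Apply the shoelace (surveyor's) formula: 2A = Σ (x_i·y_{i+1} − x_{i+1}·y_i), indices taken mod 3.
Σ = (-24) + (30) + (40) = 46
Area = |Σ|/2 = 23.

23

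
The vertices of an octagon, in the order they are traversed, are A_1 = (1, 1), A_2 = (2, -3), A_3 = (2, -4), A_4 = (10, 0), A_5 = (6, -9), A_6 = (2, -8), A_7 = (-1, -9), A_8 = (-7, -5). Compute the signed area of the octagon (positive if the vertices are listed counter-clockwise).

Apply the surveyor's formula: 2A = Σ (x_i·y_{i+1} − x_{i+1}·y_i), indices taken mod 8.
Σ = (-5) + (-2) + (40) + (-90) + (-30) + (-26) + (-58) + (-2) = -173
Signed area = Σ/2 = -86.5 (negative ⇒ clockwise traversal).

-86.5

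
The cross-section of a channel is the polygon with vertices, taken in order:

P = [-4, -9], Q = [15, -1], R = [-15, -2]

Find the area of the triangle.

110.5

Cross-terms: 139, -45, 127  ⇒  Σ = 221
Area = |Σ|/2 = 110.5.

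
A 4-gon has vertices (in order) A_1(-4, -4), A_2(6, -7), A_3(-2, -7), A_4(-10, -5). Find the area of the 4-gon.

Apply the shoelace (surveyor's) formula: 2A = Σ (x_i·y_{i+1} − x_{i+1}·y_i), indices taken mod 4.
Σ = (52) + (-56) + (-60) + (20) = -44
Area = |Σ|/2 = 22.

22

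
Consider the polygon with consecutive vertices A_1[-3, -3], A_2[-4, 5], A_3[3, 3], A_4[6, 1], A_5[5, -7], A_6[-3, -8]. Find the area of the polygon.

96

Apply the shoelace (surveyor's) formula: 2A = Σ (x_i·y_{i+1} − x_{i+1}·y_i), indices taken mod 6.
Σ = (-27) + (-27) + (-15) + (-47) + (-61) + (-15) = -192
Area = |Σ|/2 = 96.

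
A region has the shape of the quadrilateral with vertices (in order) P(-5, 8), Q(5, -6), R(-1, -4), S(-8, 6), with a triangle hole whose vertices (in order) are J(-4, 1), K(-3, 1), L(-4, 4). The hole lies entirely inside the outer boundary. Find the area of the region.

52.5

Outer boundary:
Apply Gauss's area formula: 2A = Σ (x_i·y_{i+1} − x_{i+1}·y_i), indices taken mod 4.
P→Q: (-5)(-6) − (5)(8) = -10
Q→R: (5)(-4) − (-1)(-6) = -26
R→S: (-1)(6) − (-8)(-4) = -38
S→P: (-8)(8) − (-5)(6) = -34
Σ = -108
Area = |Σ|/2 = 54.
Hole:
Apply the shoelace formula: 2A = Σ (x_i·y_{i+1} − x_{i+1}·y_i), indices taken mod 3.
Σ = (-1) + (-8) + (12) = 3
Area = |Σ|/2 = 1.5.
Net area = 54 − 1.5 = 52.5.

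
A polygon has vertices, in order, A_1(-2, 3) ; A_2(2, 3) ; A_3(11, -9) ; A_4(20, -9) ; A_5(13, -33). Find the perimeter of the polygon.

|A_1A_2| = √((4)² + (0)²) = √16 = 4
|A_2A_3| = √((9)² + (-12)²) = √225 = 15
|A_3A_4| = √((9)² + (0)²) = √81 = 9
|A_4A_5| = √((-7)² + (-24)²) = √625 = 25
|A_5A_1| = √((-15)² + (36)²) = √1521 = 39
Perimeter = 4 + 15 + 9 + 25 + 39 = 92.

92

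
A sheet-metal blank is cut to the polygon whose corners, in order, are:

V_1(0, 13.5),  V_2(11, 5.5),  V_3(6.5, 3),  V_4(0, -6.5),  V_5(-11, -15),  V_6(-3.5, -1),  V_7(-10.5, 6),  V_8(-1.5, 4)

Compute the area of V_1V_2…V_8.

Cross-terms: -148.5, -2.75, -42.25, -71.5, -41.5, -31.5, -33, -20.25  ⇒  Σ = -391.25
Area = |Σ|/2 = 195.625.

195.625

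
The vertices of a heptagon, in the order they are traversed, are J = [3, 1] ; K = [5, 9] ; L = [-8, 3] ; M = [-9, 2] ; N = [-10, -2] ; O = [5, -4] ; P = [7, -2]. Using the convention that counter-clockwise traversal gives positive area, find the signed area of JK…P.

119.5

Apply the surveyor's formula: 2A = Σ (x_i·y_{i+1} − x_{i+1}·y_i), indices taken mod 7.
Cross-terms: 22, 87, 11, 38, 50, 18, 13  ⇒  Σ = 239
Signed area = Σ/2 = 119.5 (positive ⇒ counter-clockwise traversal).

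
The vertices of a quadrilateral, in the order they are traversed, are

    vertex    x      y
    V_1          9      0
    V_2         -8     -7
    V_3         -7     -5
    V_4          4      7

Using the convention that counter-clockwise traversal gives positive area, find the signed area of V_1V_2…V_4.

-82

Apply Gauss's area formula: 2A = Σ (x_i·y_{i+1} − x_{i+1}·y_i), indices taken mod 4.
Σ = (-63) + (-9) + (-29) + (-63) = -164
Signed area = Σ/2 = -82 (negative ⇒ clockwise traversal).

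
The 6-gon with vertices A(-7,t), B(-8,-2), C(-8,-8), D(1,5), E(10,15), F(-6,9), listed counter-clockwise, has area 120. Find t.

The doubled signed area Σ (x_i y_{i+1} − x_{i+1} y_i) is linear in t.
With t=0 it equals 238; the coefficient of t is 2 (from the two edges through A).
So 2·t + 238 = 2·120 = 240 ⇒ t = 1.

1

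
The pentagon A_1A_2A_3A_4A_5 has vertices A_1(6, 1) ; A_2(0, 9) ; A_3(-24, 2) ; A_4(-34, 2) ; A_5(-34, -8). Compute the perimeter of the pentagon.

|A_1A_2| = √((-6)² + (8)²) = √100 = 10
|A_2A_3| = √((-24)² + (-7)²) = √625 = 25
|A_3A_4| = √((-10)² + (0)²) = √100 = 10
|A_4A_5| = √((0)² + (-10)²) = √100 = 10
|A_5A_1| = √((40)² + (9)²) = √1681 = 41
Perimeter = 10 + 25 + 10 + 10 + 41 = 96.

96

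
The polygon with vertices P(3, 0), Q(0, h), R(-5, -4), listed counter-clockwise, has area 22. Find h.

The doubled signed area Σ (x_i y_{i+1} − x_{i+1} y_i) is linear in h.
With h=0 it equals 12; the coefficient of h is 8 (from the two edges through Q).
So 8·h + 12 = 2·22 = 44 ⇒ h = 4.

4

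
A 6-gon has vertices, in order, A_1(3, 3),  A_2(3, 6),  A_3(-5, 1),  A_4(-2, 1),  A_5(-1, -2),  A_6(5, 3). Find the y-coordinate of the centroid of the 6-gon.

344/171

Apply Gauss's area formula. First the cross-terms c_i = x_i·y_{i+1} − x_{i+1}·y_i:
  9, 33, -3, 5, 7, 6  ⇒  2A = 57, A = 28.5.
Then Σ (y_i + y_{i+1})·c_i = 344, so ȳ = 344 / (6·28.5) = 344/171.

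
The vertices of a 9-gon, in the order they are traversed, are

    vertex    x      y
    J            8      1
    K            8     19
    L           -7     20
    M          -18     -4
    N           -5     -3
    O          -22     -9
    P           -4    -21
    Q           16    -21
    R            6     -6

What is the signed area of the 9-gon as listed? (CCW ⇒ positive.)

884

Apply the shoelace formula: 2A = Σ (x_i·y_{i+1} − x_{i+1}·y_i), indices taken mod 9.
Cross-terms: 144, 293, 388, 34, -21, 426, 420, 30, 54  ⇒  Σ = 1768
Signed area = Σ/2 = 884 (positive ⇒ counter-clockwise traversal).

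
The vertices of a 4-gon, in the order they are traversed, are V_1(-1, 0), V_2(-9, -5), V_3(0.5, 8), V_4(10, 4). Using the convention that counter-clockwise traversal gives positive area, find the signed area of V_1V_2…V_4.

Apply the shoelace formula: 2A = Σ (x_i·y_{i+1} − x_{i+1}·y_i), indices taken mod 4.
V_1→V_2: (-1)(-5) − (-9)(0) = 5
V_2→V_3: (-9)(8) − (0.5)(-5) = -69.5
V_3→V_4: (0.5)(4) − (10)(8) = -78
V_4→V_1: (10)(0) − (-1)(4) = 4
Σ = -138.5
Signed area = Σ/2 = -69.25 (negative ⇒ clockwise traversal).

-69.25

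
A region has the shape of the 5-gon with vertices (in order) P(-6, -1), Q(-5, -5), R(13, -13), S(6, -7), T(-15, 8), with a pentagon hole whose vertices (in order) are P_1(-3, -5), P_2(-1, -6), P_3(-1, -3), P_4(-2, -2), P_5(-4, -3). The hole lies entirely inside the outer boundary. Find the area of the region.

Outer boundary:
Apply the shoelace formula: 2A = Σ (x_i·y_{i+1} − x_{i+1}·y_i), indices taken mod 5.
P→Q: (-6)(-5) − (-5)(-1) = 25
Q→R: (-5)(-13) − (13)(-5) = 130
R→S: (13)(-7) − (6)(-13) = -13
S→T: (6)(8) − (-15)(-7) = -57
T→P: (-15)(-1) − (-6)(8) = 63
Σ = 148
Area = |Σ|/2 = 74.
Hole:
Apply Gauss's area formula: 2A = Σ (x_i·y_{i+1} − x_{i+1}·y_i), indices taken mod 5.
Σ = (13) + (-3) + (-4) + (-2) + (11) = 15
Area = |Σ|/2 = 7.5.
Net area = 74 − 7.5 = 66.5.

66.5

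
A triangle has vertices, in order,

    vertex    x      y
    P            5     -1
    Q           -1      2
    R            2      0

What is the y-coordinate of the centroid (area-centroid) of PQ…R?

Apply the shoelace formula. First the cross-terms c_i = x_i·y_{i+1} − x_{i+1}·y_i:
  9, -4, -2  ⇒  2A = 3, A = 1.5.
Then Σ (y_i + y_{i+1})·c_i = 3, so ȳ = 3 / (6·1.5) = 1/3.

1/3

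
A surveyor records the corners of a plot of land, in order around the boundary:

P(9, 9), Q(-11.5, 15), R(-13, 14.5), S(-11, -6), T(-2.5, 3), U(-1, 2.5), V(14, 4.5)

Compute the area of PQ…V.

249.5

Apply Gauss's area formula: 2A = Σ (x_i·y_{i+1} − x_{i+1}·y_i), indices taken mod 7.
Cross-terms: 238.5, 28.25, 237.5, -48, -3.25, -39.5, 85.5  ⇒  Σ = 499
Area = |Σ|/2 = 249.5.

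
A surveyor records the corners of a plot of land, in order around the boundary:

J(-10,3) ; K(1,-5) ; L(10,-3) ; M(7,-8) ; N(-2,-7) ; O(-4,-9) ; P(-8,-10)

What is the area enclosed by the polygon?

Apply the surveyor's formula: 2A = Σ (x_i·y_{i+1} − x_{i+1}·y_i), indices taken mod 7.
Σ = (47) + (47) + (-59) + (-65) + (-10) + (-32) + (-124) = -196
Area = |Σ|/2 = 98.

98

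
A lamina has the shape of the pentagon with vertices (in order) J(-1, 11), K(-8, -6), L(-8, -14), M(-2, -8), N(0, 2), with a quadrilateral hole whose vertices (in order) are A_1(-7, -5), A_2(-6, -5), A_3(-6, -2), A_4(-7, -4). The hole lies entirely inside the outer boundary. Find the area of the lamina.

Outer boundary:
Apply the shoelace formula: 2A = Σ (x_i·y_{i+1} − x_{i+1}·y_i), indices taken mod 5.
J→K: (-1)(-6) − (-8)(11) = 94
K→L: (-8)(-14) − (-8)(-6) = 64
L→M: (-8)(-8) − (-2)(-14) = 36
M→N: (-2)(2) − (0)(-8) = -4
N→J: (0)(11) − (-1)(2) = 2
Σ = 192
Area = |Σ|/2 = 96.
Hole:
A_1→A_2: (-7)(-5) − (-6)(-5) = 5
A_2→A_3: (-6)(-2) − (-6)(-5) = -18
A_3→A_4: (-6)(-4) − (-7)(-2) = 10
A_4→A_1: (-7)(-5) − (-7)(-4) = 7
Σ = 4
Area = |Σ|/2 = 2.
Net area = 96 − 2 = 94.

94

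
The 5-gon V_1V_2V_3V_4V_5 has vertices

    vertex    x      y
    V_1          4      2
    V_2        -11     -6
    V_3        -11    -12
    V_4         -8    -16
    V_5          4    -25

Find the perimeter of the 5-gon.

70

|V_1V_2| = √((-15)² + (-8)²) = √289 = 17
|V_2V_3| = √((0)² + (-6)²) = √36 = 6
|V_3V_4| = √((3)² + (-4)²) = √25 = 5
|V_4V_5| = √((12)² + (-9)²) = √225 = 15
|V_5V_1| = √((0)² + (27)²) = √729 = 27
Perimeter = 17 + 6 + 5 + 15 + 27 = 70.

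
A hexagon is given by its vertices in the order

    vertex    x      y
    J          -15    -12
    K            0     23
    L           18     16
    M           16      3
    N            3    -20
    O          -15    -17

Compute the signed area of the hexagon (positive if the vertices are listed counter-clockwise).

-858

Apply Gauss's area formula: 2A = Σ (x_i·y_{i+1} − x_{i+1}·y_i), indices taken mod 6.
Σ = (-345) + (-414) + (-202) + (-329) + (-351) + (-75) = -1716
Signed area = Σ/2 = -858 (negative ⇒ clockwise traversal).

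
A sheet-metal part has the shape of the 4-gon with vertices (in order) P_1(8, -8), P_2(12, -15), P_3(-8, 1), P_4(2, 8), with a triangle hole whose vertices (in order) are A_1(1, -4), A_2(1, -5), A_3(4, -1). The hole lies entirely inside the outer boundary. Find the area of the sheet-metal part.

Outer boundary:
Apply the shoelace (surveyor's) formula: 2A = Σ (x_i·y_{i+1} − x_{i+1}·y_i), indices taken mod 4.
Σ = (-24) + (-108) + (-66) + (-80) = -278
Area = |Σ|/2 = 139.
Hole:
Apply Gauss's area formula: 2A = Σ (x_i·y_{i+1} − x_{i+1}·y_i), indices taken mod 3.
A_1→A_2: (1)(-5) − (1)(-4) = -1
A_2→A_3: (1)(-1) − (4)(-5) = 19
A_3→A_1: (4)(-4) − (1)(-1) = -15
Σ = 3
Area = |Σ|/2 = 1.5.
Net area = 139 − 1.5 = 137.5.

137.5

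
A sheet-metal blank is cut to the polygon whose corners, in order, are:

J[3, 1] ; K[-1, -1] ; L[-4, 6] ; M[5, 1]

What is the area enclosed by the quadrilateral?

22

Σ = (-2) + (-10) + (-34) + (2) = -44
Area = |Σ|/2 = 22.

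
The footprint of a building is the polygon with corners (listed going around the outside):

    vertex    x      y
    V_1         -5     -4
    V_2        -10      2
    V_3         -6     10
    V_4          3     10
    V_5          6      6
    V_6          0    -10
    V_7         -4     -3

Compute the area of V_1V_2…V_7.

V_1→V_2: (-5)(2) − (-10)(-4) = -50
V_2→V_3: (-10)(10) − (-6)(2) = -88
V_3→V_4: (-6)(10) − (3)(10) = -90
V_4→V_5: (3)(6) − (6)(10) = -42
V_5→V_6: (6)(-10) − (0)(6) = -60
V_6→V_7: (0)(-3) − (-4)(-10) = -40
V_7→V_1: (-4)(-4) − (-5)(-3) = 1
Σ = -369
Area = |Σ|/2 = 184.5.

184.5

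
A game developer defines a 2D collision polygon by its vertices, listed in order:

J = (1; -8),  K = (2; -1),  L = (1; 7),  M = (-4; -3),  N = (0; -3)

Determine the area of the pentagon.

Apply the shoelace formula: 2A = Σ (x_i·y_{i+1} − x_{i+1}·y_i), indices taken mod 5.
Cross-terms: 15, 15, 25, 12, 3  ⇒  Σ = 70
Area = |Σ|/2 = 35.

35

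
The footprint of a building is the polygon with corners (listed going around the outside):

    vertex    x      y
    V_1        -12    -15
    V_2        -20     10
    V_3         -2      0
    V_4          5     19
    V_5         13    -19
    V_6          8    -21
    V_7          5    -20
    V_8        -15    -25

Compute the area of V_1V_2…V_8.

Σ = (-420) + (20) + (-38) + (-342) + (-121) + (-55) + (-425) + (-75) = -1456
Area = |Σ|/2 = 728.

728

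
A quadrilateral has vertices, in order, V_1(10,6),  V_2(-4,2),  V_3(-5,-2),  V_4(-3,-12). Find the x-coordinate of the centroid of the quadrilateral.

Apply Gauss's area formula. First the cross-terms c_i = x_i·y_{i+1} − x_{i+1}·y_i:
  44, 18, 54, 102  ⇒  2A = 218, A = 109.
Then Σ (x_i + x_{i+1})·c_i = 384, so x̄ = 384 / (6·109) = 64/109.

64/109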